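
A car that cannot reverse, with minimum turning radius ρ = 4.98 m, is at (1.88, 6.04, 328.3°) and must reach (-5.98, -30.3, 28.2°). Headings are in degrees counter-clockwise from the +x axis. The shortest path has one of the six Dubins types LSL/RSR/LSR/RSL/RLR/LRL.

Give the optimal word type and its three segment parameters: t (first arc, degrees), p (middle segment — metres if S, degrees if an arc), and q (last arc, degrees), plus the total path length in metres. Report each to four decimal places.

Let ψ = atan2(Δy, Δx) = atan2(-36.34, -7.86) = -102.2045° be the start→goal bearing.
Normalize: d = |goal − start| / ρ = 37.180307/4.98 = 7.465925, α = (θ_start − ψ) mod 360° = 70.5045° = 1.230536 rad, β = (θ_goal − ψ) mod 360° = 130.4045° = 2.275989 rad.
Common terms: sin α = 0.942668, cos α = 0.333732, sin β = 0.761487, cos β = -0.648180, cos(α−β) = 0.501511, d² = 55.740036. Work in radians in the unit-radius frame; every candidate has L = ρ·(t + p + q).
LSL: p² = 2 + d² − 2cos(α−β) + 2d(sin α − sin β) = 59.442382; p = √p² = 7.709889; φ = atan2(cos β − cos α, d + sin α − sin β) = -0.127704 rad; t = (φ − α) mod 2π = 4.924945 rad, q = (β − φ) mod 2π = 2.403693 rad → L = 4.98·(4.924945 + 7.709889 + 2.403693) = 4.98·15.038526 = 74.891860 m
RSR: p² = 2 + d² − 2cos(α−β) + 2d(sin β − sin α) = 54.031648; p = √p² = 7.350622; φ = atan2(cos α − cos β, d − sin α + sin β) = 0.133983 rad; t = (α − φ) mod 2π = 1.096554 rad, q = (φ − β) mod 2π = 4.141179 rad → L = 4.98·(1.096554 + 7.350622 + 4.141179) = 4.98·12.588355 = 62.690010 m
LSR: p² = d² − 2 + 2cos(α−β) + 2d(sin α + sin β) = 80.189243; p = √p² = 8.954845; φ = atan2(−cos α − cos β, d + sin α + sin β) − atan2(−2, p) = 0.254014 rad; t = (φ − α) mod 2π = 5.306663 rad, q = (φ − β) mod 2π = 4.261210 rad → L = 4.98·(5.306663 + 8.954845 + 4.261210) = 4.98·18.522718 = 92.243135 m
RSL: p² = d² − 2 + 2cos(α−β) − 2d(sin α + sin β) = 29.296873; p = √p² = 5.412659; φ = atan2(cos α + cos β, d − sin α − sin β) − atan2(2, p) = -0.408465 rad; t = (α − φ) mod 2π = 1.639001 rad, q = (β − φ) mod 2π = 2.684453 rad → L = 4.98·(1.639001 + 5.412659 + 2.684453) = 4.98·9.736113 = 48.485841 m
RLR: c = (6 − d² + 2cos(α−β) + 2d(sin α − sin β))/8 = -5.753956, |c| > 1 → infeasible
LRL: c = (6 − d² + 2cos(α−β) − 2d(sin α − sin β))/8 = -6.430298, |c| > 1 → infeasible
Shortest: RSL with L = 48.485841 m ≈ 48.4858 m
Convert RSL to answer units (arcs ×180/π): t = 1.639001·180/π = 93.9078°, p = ρ·p = 4.98·5.412659 = 26.9550 m, q = 2.684453·180/π = 153.8078°, L = 48.4858 m.

RSL: t = 93.9078°, p = 26.9550 m, q = 153.8078°, L = 48.4858 m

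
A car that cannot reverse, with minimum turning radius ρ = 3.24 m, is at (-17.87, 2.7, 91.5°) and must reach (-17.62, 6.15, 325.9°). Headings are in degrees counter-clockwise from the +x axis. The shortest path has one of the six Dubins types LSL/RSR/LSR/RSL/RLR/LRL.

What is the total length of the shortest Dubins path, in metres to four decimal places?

22.4852 m

Let ψ = atan2(Δy, Δx) = atan2(3.45, 0.25) = 85.8554° be the start→goal bearing.
Normalize: d = |goal − start| / ρ = 3.459046/3.24 = 1.067607, α = (θ_start − ψ) mod 360° = 5.6446° = 0.098517 rad, β = (θ_goal − ψ) mod 360° = 240.0446° = 4.189569 rad.
Common terms: sin α = 0.098358, cos α = 0.995151, sin β = -0.866415, cos β = -0.499325, cos(α−β) = -0.582123, d² = 1.139784. Work in radians in the unit-radius frame; every candidate has L = ρ·(t + p + q).
LSL: p² = 2 + d² − 2cos(α−β) + 2d(sin α − sin β) = 6.364026; p = √p² = 2.522702; φ = atan2(cos β − cos α, d + sin α − sin β) = -0.634048 rad; t = (φ − α) mod 2π = 5.550620 rad, q = (β − φ) mod 2π = 4.823617 rad → L = 3.24·(5.550620 + 2.522702 + 4.823617) = 3.24·12.896939 = 41.786083 m
RSR: p² = 2 + d² − 2cos(α−β) + 2d(sin β − sin α) = 2.244035; p = √p² = 1.498010; φ = atan2(cos α − cos β, d − sin α + sin β) = 1.502095 rad; t = (α − φ) mod 2π = 4.879608 rad, q = (φ − β) mod 2π = 3.595711 rad → L = 3.24·(4.879608 + 1.498010 + 3.595711) = 3.24·9.973329 = 32.313586 m
LSR: p² = d² − 2 + 2cos(α−β) + 2d(sin α + sin β) = -3.664426 < 0 → infeasible
RSL: p² = d² − 2 + 2cos(α−β) − 2d(sin α + sin β) = -0.384497 < 0 → infeasible
RLR: c = (6 − d² + 2cos(α−β) + 2d(sin α − sin β))/8 = 0.719496; p = 2π − arccos c = 5.515465 rad; φ = atan2(cos α − cos β, d − sin α + sin β) = 1.502095 rad; t = (α − φ + p/2) mod 2π = 1.354155 rad, q = (α − β − t + p) mod 2π = 0.070258 rad → L = 3.24·(1.354155 + 5.515465 + 0.070258) = 3.24·6.939878 = 22.485204 m
LRL: c = (6 − d² + 2cos(α−β) − 2d(sin α − sin β))/8 = 0.204497; p = 2π − arccos c = 4.918339 rad; φ = atan2(cos β − cos α, d + sin α − sin β) = -0.634048 rad; t = (φ − α + p/2) mod 2π = 1.726604 rad, q = (β − α − t + p) mod 2π = 0.999601 rad → L = 3.24·(1.726604 + 4.918339 + 0.999601) = 3.24·7.644544 = 24.768321 m
Shortest: RLR with L = 22.485204 m ≈ 22.4852 m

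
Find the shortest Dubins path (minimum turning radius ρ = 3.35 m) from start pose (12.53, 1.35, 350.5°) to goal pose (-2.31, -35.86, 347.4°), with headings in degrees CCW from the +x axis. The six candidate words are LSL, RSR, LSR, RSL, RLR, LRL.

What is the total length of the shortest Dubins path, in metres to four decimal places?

46.1974 m

Let ψ = atan2(Δy, Δx) = atan2(-37.21, -14.84) = -111.7430° be the start→goal bearing.
Normalize: d = |goal − start| / ρ = 40.060076/3.35 = 11.958232, α = (θ_start − ψ) mod 360° = 102.2430° = 1.784477 rad, β = (θ_goal − ψ) mod 360° = 99.1430° = 1.730371 rad.
Common terms: sin α = 0.977257, cos α = -0.212058, sin β = 0.987295, cos β = -0.158899, cos(α−β) = 0.998537, d² = 142.999305. Work in radians in the unit-radius frame; every candidate has L = ρ·(t + p + q).
LSL: p² = 2 + d² − 2cos(α−β) + 2d(sin α − sin β) = 142.762163; p = √p² = 11.948312; φ = atan2(cos β − cos α, d + sin α − sin β) = 0.004449 rad; t = (φ − α) mod 2π = 4.503158 rad, q = (β − φ) mod 2π = 1.725922 rad → L = 3.35·(4.503158 + 11.948312 + 1.725922) = 3.35·18.177392 = 60.894264 m
RSR: p² = 2 + d² − 2cos(α−β) + 2d(sin β − sin α) = 143.242300; p = √p² = 11.968388; φ = atan2(cos α − cos β, d − sin α + sin β) = -0.004442 rad; t = (α − φ) mod 2π = 1.788918 rad, q = (φ − β) mod 2π = 4.548372 rad → L = 3.35·(1.788918 + 11.968388 + 4.548372) = 3.35·18.305678 = 61.324021 m
LSR: p² = d² − 2 + 2cos(α−β) + 2d(sin α + sin β) = 189.981514; p = √p² = 13.783378; φ = atan2(−cos α − cos β, d + sin α + sin β) − atan2(−2, p) = 0.170734 rad; t = (φ − α) mod 2π = 4.669443 rad, q = (φ − β) mod 2π = 4.723548 rad → L = 3.35·(4.669443 + 13.783378 + 4.723548) = 3.35·23.176369 = 77.640836 m
RSL: p² = d² − 2 + 2cos(α−β) − 2d(sin α + sin β) = 96.011243; p = √p² = 9.798533; φ = atan2(cos α + cos β, d − sin α − sin β) − atan2(2, p) = -0.238449 rad; t = (α − φ) mod 2π = 2.022925 rad, q = (β − φ) mod 2π = 1.968820 rad → L = 3.35·(2.022925 + 9.798533 + 1.968820) = 3.35·13.790278 = 46.197431 m
RLR: c = (6 − d² + 2cos(α−β) + 2d(sin α − sin β))/8 = -16.905288, |c| > 1 → infeasible
LRL: c = (6 − d² + 2cos(α−β) − 2d(sin α − sin β))/8 = -16.845270, |c| > 1 → infeasible
Shortest: RSL with L = 46.197431 m ≈ 46.1974 m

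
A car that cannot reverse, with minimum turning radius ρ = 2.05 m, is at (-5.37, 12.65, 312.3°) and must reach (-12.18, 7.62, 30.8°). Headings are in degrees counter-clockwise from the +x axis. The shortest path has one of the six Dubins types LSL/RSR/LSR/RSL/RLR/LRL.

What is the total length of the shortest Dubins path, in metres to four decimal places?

16.9489 m

Let ψ = atan2(Δy, Δx) = atan2(-5.03, -6.81) = -143.5497° be the start→goal bearing.
Normalize: d = |goal − start| / ρ = 8.466227/2.05 = 4.129867, α = (θ_start − ψ) mod 360° = 95.8497° = 1.672893 rad, β = (θ_goal − ψ) mod 360° = 174.3497° = 3.042976 rad.
Common terms: sin α = 0.994793, cos α = -0.101919, sin β = 0.098457, cos β = -0.995141, cos(α−β) = 0.199368, d² = 17.055800. Work in radians in the unit-radius frame; every candidate has L = ρ·(t + p + q).
LSL: p² = 2 + d² − 2cos(α−β) + 2d(sin α − sin β) = 26.060561; p = √p² = 5.104955; φ = atan2(cos β − cos α, d + sin α − sin β) = -0.175877 rad; t = (φ − α) mod 2π = 4.434416 rad, q = (β − φ) mod 2π = 3.218853 rad → L = 2.05·(4.434416 + 5.104955 + 3.218853) = 2.05·12.758223 = 26.154358 m
RSR: p² = 2 + d² − 2cos(α−β) + 2d(sin β − sin α) = 11.253567; p = √p² = 3.354634; φ = atan2(cos α − cos β, d − sin α + sin β) = 0.269516 rad; t = (α − φ) mod 2π = 1.403377 rad, q = (φ − β) mod 2π = 3.509725 rad → L = 2.05·(1.403377 + 3.354634 + 3.509725) = 2.05·8.267736 = 16.948858 m
LSR: p² = d² − 2 + 2cos(α−β) + 2d(sin α + sin β) = 24.484484; p = √p² = 4.948180; φ = atan2(−cos α − cos β, d + sin α + sin β) − atan2(−2, p) = 0.591142 rad; t = (φ − α) mod 2π = 5.201435 rad, q = (φ − β) mod 2π = 3.831351 rad → L = 2.05·(5.201435 + 4.948180 + 3.831351) = 2.05·13.980966 = 28.660981 m
RSL: p² = d² − 2 + 2cos(α−β) − 2d(sin α + sin β) = 6.424588; p = √p² = 2.534677; φ = atan2(cos α + cos β, d − sin α − sin β) − atan2(2, p) = -1.014717 rad; t = (α − φ) mod 2π = 2.687610 rad, q = (β − φ) mod 2π = 4.057694 rad → L = 2.05·(2.687610 + 2.534677 + 4.057694) = 2.05·9.279981 = 19.023960 m
RLR: c = (6 − d² + 2cos(α−β) + 2d(sin α − sin β))/8 = -0.406696; p = 2π − arccos c = 4.293555 rad; φ = atan2(cos α − cos β, d − sin α + sin β) = 0.269516 rad; t = (α − φ + p/2) mod 2π = 3.550154 rad, q = (α − β − t + p) mod 2π = 5.656503 rad → L = 2.05·(3.550154 + 4.293555 + 5.656503) = 2.05·13.500211 = 27.675432 m
LRL: c = (6 − d² + 2cos(α−β) − 2d(sin α − sin β))/8 = -2.257570, |c| > 1 → infeasible
Shortest: RSR with L = 16.948858 m ≈ 16.9489 m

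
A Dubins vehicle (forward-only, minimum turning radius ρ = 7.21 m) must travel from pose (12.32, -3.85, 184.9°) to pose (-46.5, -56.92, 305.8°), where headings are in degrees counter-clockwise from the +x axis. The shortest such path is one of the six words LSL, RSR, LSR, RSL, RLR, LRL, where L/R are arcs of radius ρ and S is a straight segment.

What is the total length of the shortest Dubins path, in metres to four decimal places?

Let ψ = atan2(Δy, Δx) = atan2(-53.07, -58.82) = -137.9418° be the start→goal bearing.
Normalize: d = |goal − start| / ρ = 79.222581/7.21 = 10.987875, α = (θ_start − ψ) mod 360° = 322.8418° = 5.634653 rad, β = (θ_goal − ψ) mod 360° = 83.7418° = 1.461571 rad.
Common terms: sin α = -0.604017, cos α = 0.796971, sin β = 0.994041, cos β = 0.109009, cos(α−β) = -0.513541, d² = 120.733403. Work in radians in the unit-radius frame; every candidate has L = ρ·(t + p + q).
LSL: p² = 2 + d² − 2cos(α−β) + 2d(sin α − sin β) = 88.641956; p = √p² = 9.414986; φ = atan2(cos β − cos α, d + sin α − sin β) = -0.073136 rad; t = (φ − α) mod 2π = 0.575396 rad, q = (β − φ) mod 2π = 1.534707 rad → L = 7.21·(0.575396 + 9.414986 + 1.534707) = 7.21·11.525089 = 83.095890 m
RSR: p² = 2 + d² − 2cos(α−β) + 2d(sin β − sin α) = 158.879015; p = √p² = 12.604722; φ = atan2(cos α − cos β, d − sin α + sin β) = 0.054607 rad; t = (α − φ) mod 2π = 5.580046 rad, q = (φ − β) mod 2π = 4.876222 rad → L = 7.21·(5.580046 + 12.604722 + 4.876222) = 7.21·23.060989 = 166.269734 m
LSR: p² = d² − 2 + 2cos(α−β) + 2d(sin α + sin β) = 126.277376; p = √p² = 11.237321; φ = atan2(−cos α − cos β, d + sin α + sin β) − atan2(−2, p) = 0.096675 rad; t = (φ − α) mod 2π = 0.745208 rad, q = (φ − β) mod 2π = 4.918290 rad → L = 7.21·(0.745208 + 11.237321 + 4.918290) = 7.21·16.900819 = 121.854903 m
RSL: p² = d² − 2 + 2cos(α−β) − 2d(sin α + sin β) = 109.135265; p = √p² = 10.446783; φ = atan2(cos α + cos β, d − sin α − sin β) − atan2(2, p) = -0.103878 rad; t = (α − φ) mod 2π = 5.738531 rad, q = (β − φ) mod 2π = 1.565449 rad → L = 7.21·(5.738531 + 10.446783 + 1.565449) = 7.21·17.750762 = 127.982993 m
RLR: c = (6 − d² + 2cos(α−β) + 2d(sin α − sin β))/8 = -18.859877, |c| > 1 → infeasible
LRL: c = (6 − d² + 2cos(α−β) − 2d(sin α − sin β))/8 = -10.080245, |c| > 1 → infeasible
Shortest: LSL with L = 83.095890 m ≈ 83.0959 m

83.0959 m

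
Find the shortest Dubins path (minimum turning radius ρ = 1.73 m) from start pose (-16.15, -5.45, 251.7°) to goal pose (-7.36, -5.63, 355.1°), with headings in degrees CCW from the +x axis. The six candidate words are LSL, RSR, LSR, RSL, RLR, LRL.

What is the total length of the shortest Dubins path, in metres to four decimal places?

Let ψ = atan2(Δy, Δx) = atan2(-0.18, 8.79) = -1.1731° be the start→goal bearing.
Normalize: d = |goal − start| / ρ = 8.791843/1.73 = 5.081990, α = (θ_start − ψ) mod 360° = 252.8731° = 4.413469 rad, β = (θ_goal − ψ) mod 360° = 356.2731° = 6.218139 rad.
Common terms: sin α = -0.955655, cos α = -0.294489, sin β = -0.065000, cos β = 0.997885, cos(α−β) = -0.231748, d² = 25.826623. Work in radians in the unit-radius frame; every candidate has L = ρ·(t + p + q).
LSL: p² = 2 + d² − 2cos(α−β) + 2d(sin α − sin β) = 19.237522; p = √p² = 4.386060; φ = atan2(cos β − cos α, d + sin α − sin β) = 0.299094 rad; t = (φ − α) mod 2π = 2.168811 rad, q = (β − φ) mod 2π = 5.919045 rad → L = 1.73·(2.168811 + 4.386060 + 5.919045) = 1.73·12.473916 = 21.579874 m
RSR: p² = 2 + d² − 2cos(α−β) + 2d(sin β − sin α) = 37.342715; p = √p² = 6.110869; φ = atan2(cos α − cos β, d − sin α + sin β) = -0.213097 rad; t = (α − φ) mod 2π = 4.626566 rad, q = (φ − β) mod 2π = 6.135135 rad → L = 1.73·(4.626566 + 6.110869 + 6.135135) = 1.73·16.872569 = 29.189544 m
LSR: p² = d² − 2 + 2cos(α−β) + 2d(sin α + sin β) = 12.989207; p = √p² = 3.604054; φ = atan2(−cos α − cos β, d + sin α + sin β) − atan2(−2, p) = 0.335129 rad; t = (φ − α) mod 2π = 2.204845 rad, q = (φ − β) mod 2π = 0.400175 rad → L = 1.73·(2.204845 + 3.604054 + 0.400175) = 1.73·6.209074 = 10.741698 m
RSL: p² = d² − 2 + 2cos(α−β) − 2d(sin α + sin β) = 33.737048; p = √p² = 5.808360; φ = atan2(cos α + cos β, d − sin α − sin β) − atan2(2, p) = -0.216861 rad; t = (α − φ) mod 2π = 4.630330 rad, q = (β − φ) mod 2π = 0.151815 rad → L = 1.73·(4.630330 + 5.808360 + 0.151815) = 1.73·10.590505 = 18.321574 m
RLR: c = (6 − d² + 2cos(α−β) + 2d(sin α − sin β))/8 = -3.667839, |c| > 1 → infeasible
LRL: c = (6 − d² + 2cos(α−β) − 2d(sin α − sin β))/8 = -1.404690, |c| > 1 → infeasible
Shortest: LSR with L = 10.741698 m ≈ 10.7417 m

10.7417 m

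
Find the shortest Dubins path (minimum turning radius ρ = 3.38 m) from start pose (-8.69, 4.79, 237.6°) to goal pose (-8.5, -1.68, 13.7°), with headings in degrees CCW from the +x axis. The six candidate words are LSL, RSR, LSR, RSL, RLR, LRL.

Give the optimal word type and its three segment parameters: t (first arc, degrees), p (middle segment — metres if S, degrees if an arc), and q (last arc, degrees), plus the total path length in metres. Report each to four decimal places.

RLR: t = 64.8676°, p = 231.3103°, q = 30.3427°, L = 19.2621 m

Let ψ = atan2(Δy, Δx) = atan2(-6.47, 0.19) = -88.3179° be the start→goal bearing.
Normalize: d = |goal − start| / ρ = 6.472789/3.38 = 1.915026, α = (θ_start − ψ) mod 360° = 325.9179° = 5.688341 rad, β = (θ_goal − ψ) mod 360° = 102.0179° = 1.780549 rad.
Common terms: sin α = -0.560380, cos α = 0.828236, sin β = 0.978083, cos β = -0.208218, cos(α−β) = -0.720551, d² = 3.667326. Work in radians in the unit-radius frame; every candidate has L = ρ·(t + p + q).
LSL: p² = 2 + d² − 2cos(α−β) + 2d(sin α − sin β) = 1.216036; p = √p² = 1.102740; φ = atan2(cos β − cos α, d + sin α − sin β) = -1.222305 rad; t = (φ − α) mod 2π = 5.655725 rad, q = (β − φ) mod 2π = 3.002854 rad → L = 3.38·(5.655725 + 1.102740 + 3.002854) = 3.38·9.761318 = 32.993256 m
RSR: p² = 2 + d² − 2cos(α−β) + 2d(sin β − sin α) = 13.000821; p = √p² = 3.605665; φ = atan2(cos α − cos β, d − sin α + sin β) = 0.291565 rad; t = (α − φ) mod 2π = 5.396776 rad, q = (φ − β) mod 2π = 4.794202 rad → L = 3.38·(5.396776 + 3.605665 + 4.794202) = 3.38·13.796643 = 46.632652 m
LSR: p² = d² − 2 + 2cos(α−β) + 2d(sin α + sin β) = 1.826047; p = √p² = 1.351313; φ = atan2(−cos α − cos β, d + sin α + sin β) − atan2(−2, p) = 0.716811 rad; t = (φ − α) mod 2π = 1.311656 rad, q = (φ − β) mod 2π = 5.219448 rad → L = 3.38·(1.311656 + 1.351313 + 5.219448) = 3.38·7.882417 = 26.642568 m
RSL: p² = d² − 2 + 2cos(α−β) − 2d(sin α + sin β) = -1.373599 < 0 → infeasible
RLR: c = (6 − d² + 2cos(α−β) + 2d(sin α − sin β))/8 = -0.625103; p = 2π − arccos c = 4.037126 rad; φ = atan2(cos α − cos β, d − sin α + sin β) = 0.291565 rad; t = (α − φ + p/2) mod 2π = 1.132154 rad, q = (α − β − t + p) mod 2π = 0.529579 rad → L = 3.38·(1.132154 + 4.037126 + 0.529579) = 3.38·5.698859 = 19.262143 m
LRL: c = (6 − d² + 2cos(α−β) − 2d(sin α − sin β))/8 = 0.847996; p = 2π − arccos c = 5.724581 rad; φ = atan2(cos β − cos α, d + sin α − sin β) = -1.222305 rad; t = (φ − α + p/2) mod 2π = 2.234830 rad, q = (β − α − t + p) mod 2π = 5.865144 rad → L = 3.38·(2.234830 + 5.724581 + 5.865144) = 3.38·13.824555 = 46.726995 m
Shortest: RLR with L = 19.262143 m ≈ 19.2621 m
Convert RLR to answer units (arcs ×180/π): t = 1.132154·180/π = 64.8676°, p = 4.037126·180/π = 231.3103°, q = 0.529579·180/π = 30.3427°, L = 19.2621 m.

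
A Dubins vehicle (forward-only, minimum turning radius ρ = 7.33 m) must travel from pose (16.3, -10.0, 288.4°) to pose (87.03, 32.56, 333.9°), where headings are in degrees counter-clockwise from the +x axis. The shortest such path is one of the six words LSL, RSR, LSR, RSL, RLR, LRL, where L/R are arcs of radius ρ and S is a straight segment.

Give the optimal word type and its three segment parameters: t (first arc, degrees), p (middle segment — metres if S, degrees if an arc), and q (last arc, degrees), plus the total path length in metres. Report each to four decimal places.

LSR: t = 112.8892°, p = 67.7099 m, q = 67.3892°, L = 90.7734 m

Let ψ = atan2(Δy, Δx) = atan2(42.56, 70.73) = 31.0364° be the start→goal bearing.
Normalize: d = |goal − start| / ρ = 82.547480/7.33 = 11.261593, α = (θ_start − ψ) mod 360° = 257.3636° = 4.491843 rad, β = (θ_goal − ψ) mod 360° = 302.8636° = 5.285968 rad.
Common terms: sin α = -0.975778, cos α = -0.218763, sin β = -0.839964, cos β = 0.542641, cos(α−β) = 0.700909, d² = 126.823488. Work in radians in the unit-radius frame; every candidate has L = ρ·(t + p + q).
LSL: p² = 2 + d² − 2cos(α−β) + 2d(sin α − sin β) = 124.362714; p = √p² = 11.151803; φ = atan2(cos β − cos α, d + sin α − sin β) = 0.068329 rad; t = (φ − α) mod 2π = 1.859672 rad, q = (β − φ) mod 2π = 5.217638 rad → L = 7.33·(1.859672 + 11.151803 + 5.217638) = 7.33·18.229113 = 133.619400 m
RSR: p² = 2 + d² − 2cos(α−β) + 2d(sin β − sin α) = 130.480625; p = √p² = 11.422812; φ = atan2(cos α − cos β, d − sin α + sin β) = -0.066706 rad; t = (α − φ) mod 2π = 4.558549 rad, q = (φ − β) mod 2π = 0.930512 rad → L = 7.33·(4.558549 + 11.422812 + 0.930512) = 7.33·16.911872 = 123.964023 m
LSR: p² = d² − 2 + 2cos(α−β) + 2d(sin α + sin β) = 85.328997; p = √p² = 9.237370; φ = atan2(−cos α − cos β, d + sin α + sin β) − atan2(−2, p) = 0.178946 rad; t = (φ − α) mod 2π = 1.970289 rad, q = (φ − β) mod 2π = 1.176164 rad → L = 7.33·(1.970289 + 9.237370 + 1.176164) = 7.33·12.383822 = 90.773418 m
RSL: p² = d² − 2 + 2cos(α−β) − 2d(sin α + sin β) = 167.121616; p = √p² = 12.927553; φ = atan2(cos α + cos β, d − sin α − sin β) − atan2(2, p) = -0.128730 rad; t = (α − φ) mod 2π = 4.620573 rad, q = (β − φ) mod 2π = 5.414698 rad → L = 7.33·(4.620573 + 12.927553 + 5.414698) = 7.33·22.962823 = 168.317493 m
RLR: c = (6 − d² + 2cos(α−β) + 2d(sin α − sin β))/8 = -15.310078, |c| > 1 → infeasible
LRL: c = (6 − d² + 2cos(α−β) − 2d(sin α − sin β))/8 = -14.545339, |c| > 1 → infeasible
Shortest: LSR with L = 90.773418 m ≈ 90.7734 m
Convert LSR to answer units (arcs ×180/π): t = 1.970289·180/π = 112.8892°, p = ρ·p = 7.33·9.237370 = 67.7099 m, q = 1.176164·180/π = 67.3892°, L = 90.7734 m.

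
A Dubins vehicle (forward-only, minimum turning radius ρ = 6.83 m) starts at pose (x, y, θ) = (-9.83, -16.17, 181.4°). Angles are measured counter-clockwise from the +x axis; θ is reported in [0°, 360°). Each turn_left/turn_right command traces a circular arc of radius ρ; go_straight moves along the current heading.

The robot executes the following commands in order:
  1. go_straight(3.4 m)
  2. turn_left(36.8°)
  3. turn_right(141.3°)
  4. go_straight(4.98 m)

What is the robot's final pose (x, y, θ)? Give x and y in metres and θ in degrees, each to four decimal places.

set_pose: (x, y, θ) = (-9.8300, -16.1700, 181.4000°), ρ = 6.83
go_straight(3.4): x += 3.4·cos θ, y += 3.4·sin θ → (-13.2290, -16.2531, 181.4000°)
turn_left(36.8°): centre at ρ to the left, rotate +36.8° → (-17.2858, -17.7136, 218.2000°)
turn_right(141.3°): centre at ρ to the right, rotate −141.3° → (-28.1618, -10.7982, 76.9000°)
go_straight(4.98): x += 4.98·cos θ, y += 4.98·sin θ → (-27.0331, -5.9478, 76.9000°)

(-27.0331, -5.9478, 76.9000°)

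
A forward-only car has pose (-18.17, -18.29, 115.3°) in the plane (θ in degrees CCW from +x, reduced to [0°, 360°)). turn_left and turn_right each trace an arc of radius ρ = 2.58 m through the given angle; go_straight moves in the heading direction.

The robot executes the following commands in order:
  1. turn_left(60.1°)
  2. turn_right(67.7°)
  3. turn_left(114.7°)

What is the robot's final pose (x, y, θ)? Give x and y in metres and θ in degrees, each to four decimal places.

(-26.7441, -13.9128, 222.4000°)

set_pose: (x, y, θ) = (-18.1700, -18.2900, 115.3000°), ρ = 2.58
turn_left(60.1°): centre at ρ to the left, rotate +60.1° → (-20.2956, -16.8209, 175.4000°)
turn_right(67.7°): centre at ρ to the right, rotate −67.7° → (-22.5466, -15.0336, 107.7000°)
turn_left(114.7°): centre at ρ to the left, rotate +114.7° → (-26.7441, -13.9128, 222.4000°)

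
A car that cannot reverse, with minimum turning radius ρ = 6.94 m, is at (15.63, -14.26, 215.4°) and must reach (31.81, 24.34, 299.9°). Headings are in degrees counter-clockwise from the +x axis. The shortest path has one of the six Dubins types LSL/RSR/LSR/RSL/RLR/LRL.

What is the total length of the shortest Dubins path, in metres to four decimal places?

66.0881 m

Let ψ = atan2(Δy, Δx) = atan2(38.60, 16.18) = 67.2580° be the start→goal bearing.
Normalize: d = |goal − start| / ρ = 41.853941/6.94 = 6.030827, α = (θ_start − ψ) mod 360° = 148.1420° = 2.585566 rad, β = (θ_goal − ψ) mod 360° = 232.6420° = 4.060369 rad.
Common terms: sin α = 0.527816, cos α = -0.849359, sin β = -0.794860, cos β = -0.606793, cos(α−β) = 0.095846, d² = 36.370878. Work in radians in the unit-radius frame; every candidate has L = ρ·(t + p + q).
LSL: p² = 2 + d² − 2cos(α−β) + 2d(sin α − sin β) = 54.132840; p = √p² = 7.357502; φ = atan2(cos β − cos α, d + sin α − sin β) = 0.032974 rad; t = (φ − α) mod 2π = 3.730594 rad, q = (β − φ) mod 2π = 4.027395 rad → L = 6.94·(3.730594 + 7.357502 + 4.027395) = 6.94·15.115491 = 104.901506 m
RSR: p² = 2 + d² − 2cos(α−β) + 2d(sin β − sin α) = 22.225532; p = √p² = 4.714396; φ = atan2(cos α − cos β, d − sin α + sin β) = -0.051475 rad; t = (α − φ) mod 2π = 2.637041 rad, q = (φ − β) mod 2π = 2.171341 rad → L = 6.94·(2.637041 + 4.714396 + 2.171341) = 6.94·9.522778 = 66.088082 m
LSR: p² = d² − 2 + 2cos(α−β) + 2d(sin α + sin β) = 31.341574; p = √p² = 5.598355; φ = atan2(−cos α − cos β, d + sin α + sin β) − atan2(−2, p) = 0.590577 rad; t = (φ − α) mod 2π = 4.288197 rad, q = (φ − β) mod 2π = 2.813393 rad → L = 6.94·(4.288197 + 5.598355 + 2.813393) = 6.94·12.699944 = 88.137615 m
RSL: p² = d² − 2 + 2cos(α−β) − 2d(sin α + sin β) = 37.783564; p = √p² = 6.146834; φ = atan2(cos α + cos β, d − sin α − sin β) − atan2(2, p) = -0.541788 rad; t = (α − φ) mod 2π = 3.127354 rad, q = (β − φ) mod 2π = 4.602157 rad → L = 6.94·(3.127354 + 6.146834 + 4.602157) = 6.94·13.876344 = 96.301829 m
RLR: c = (6 − d² + 2cos(α−β) + 2d(sin α − sin β))/8 = -1.778191, |c| > 1 → infeasible
LRL: c = (6 − d² + 2cos(α−β) − 2d(sin α − sin β))/8 = -5.766605, |c| > 1 → infeasible
Shortest: RSR with L = 66.088082 m ≈ 66.0881 m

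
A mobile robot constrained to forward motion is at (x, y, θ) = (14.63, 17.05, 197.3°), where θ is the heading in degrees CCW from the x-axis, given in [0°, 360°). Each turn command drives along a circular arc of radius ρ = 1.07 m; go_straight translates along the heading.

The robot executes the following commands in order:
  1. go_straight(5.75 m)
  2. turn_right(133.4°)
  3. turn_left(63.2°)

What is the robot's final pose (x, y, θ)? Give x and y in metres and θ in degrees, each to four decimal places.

set_pose: (x, y, θ) = (14.6300, 17.0500, 197.3000°), ρ = 1.07
go_straight(5.75): x += 5.75·cos θ, y += 5.75·sin θ → (9.1401, 15.3401, 197.3000°)
turn_right(133.4°): centre at ρ to the right, rotate −133.4° → (7.8610, 16.8324, 63.9000°)
turn_left(63.2°): centre at ρ to the left, rotate +63.2° → (7.7536, 17.9486, 127.1000°)

(7.7536, 17.9486, 127.1000°)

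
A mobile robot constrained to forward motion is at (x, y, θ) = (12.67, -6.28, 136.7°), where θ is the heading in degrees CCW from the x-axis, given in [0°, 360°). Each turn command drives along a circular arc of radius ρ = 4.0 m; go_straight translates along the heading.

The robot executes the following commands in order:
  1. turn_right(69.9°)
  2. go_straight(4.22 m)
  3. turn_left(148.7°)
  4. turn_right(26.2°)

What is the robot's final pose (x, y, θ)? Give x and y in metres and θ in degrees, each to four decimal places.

(5.7234, 6.2269, 189.3000°)

set_pose: (x, y, θ) = (12.6700, -6.2800, 136.7000°), ρ = 4.0
turn_right(69.9°): centre at ρ to the right, rotate −69.9° → (11.7367, -1.7931, 66.8000°)
go_straight(4.22): x += 4.22·cos θ, y += 4.22·sin θ → (13.3992, 2.0856, 66.8000°)
turn_left(148.7°): centre at ρ to the left, rotate +148.7° → (7.3998, 6.9178, 215.5000°)
turn_right(26.2°): centre at ρ to the right, rotate −26.2° → (5.7234, 6.2269, 189.3000°)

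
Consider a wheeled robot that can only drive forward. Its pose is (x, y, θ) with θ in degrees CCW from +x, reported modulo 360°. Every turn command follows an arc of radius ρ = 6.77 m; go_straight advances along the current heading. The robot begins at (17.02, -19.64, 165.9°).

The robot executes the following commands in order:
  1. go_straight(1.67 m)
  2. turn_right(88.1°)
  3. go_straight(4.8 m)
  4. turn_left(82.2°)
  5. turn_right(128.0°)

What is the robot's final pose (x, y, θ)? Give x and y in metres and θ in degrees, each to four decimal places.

(5.8731, 13.3505, 32.0000°)

set_pose: (x, y, θ) = (17.0200, -19.6400, 165.9000°), ρ = 6.77
go_straight(1.67): x += 1.67·cos θ, y += 1.67·sin θ → (15.4003, -19.2332, 165.9000°)
turn_right(88.1°): centre at ρ to the right, rotate −88.1° → (10.4325, -11.2365, 77.8000°)
go_straight(4.8): x += 4.8·cos θ, y += 4.8·sin θ → (11.4468, -6.5449, 77.8000°)
turn_left(82.2°): centre at ρ to the left, rotate +82.2° → (7.1452, 1.2475, 160.0000°)
turn_right(128.0°): centre at ρ to the right, rotate −128.0° → (5.8731, 13.3505, 32.0000°)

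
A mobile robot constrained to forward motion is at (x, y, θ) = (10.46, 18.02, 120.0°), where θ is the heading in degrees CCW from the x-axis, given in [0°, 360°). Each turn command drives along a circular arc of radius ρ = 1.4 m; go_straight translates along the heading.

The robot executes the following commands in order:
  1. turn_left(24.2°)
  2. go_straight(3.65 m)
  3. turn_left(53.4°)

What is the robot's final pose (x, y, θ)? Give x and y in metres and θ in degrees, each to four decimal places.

(5.8639, 20.7896, 197.6000°)

set_pose: (x, y, θ) = (10.4600, 18.0200, 120.0000°), ρ = 1.4
turn_left(24.2°): centre at ρ to the left, rotate +24.2° → (10.0665, 18.4555, 144.2000°)
go_straight(3.65): x += 3.65·cos θ, y += 3.65·sin θ → (7.1061, 20.5906, 144.2000°)
turn_left(53.4°): centre at ρ to the left, rotate +53.4° → (5.8639, 20.7896, 197.6000°)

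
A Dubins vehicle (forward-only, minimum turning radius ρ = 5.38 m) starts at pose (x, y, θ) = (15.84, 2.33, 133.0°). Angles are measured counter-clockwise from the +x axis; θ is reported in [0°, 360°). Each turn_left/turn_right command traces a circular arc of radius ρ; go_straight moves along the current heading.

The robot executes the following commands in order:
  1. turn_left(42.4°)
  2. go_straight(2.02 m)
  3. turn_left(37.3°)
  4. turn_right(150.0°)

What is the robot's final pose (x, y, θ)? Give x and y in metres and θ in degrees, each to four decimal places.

set_pose: (x, y, θ) = (15.8400, 2.3300, 133.0000°), ρ = 5.38
turn_left(42.4°): centre at ρ to the left, rotate +42.4° → (12.3368, 4.0235, 175.4000°)
go_straight(2.02): x += 2.02·cos θ, y += 2.02·sin θ → (10.3233, 4.1855, 175.4000°)
turn_left(37.3°): centre at ρ to the left, rotate +37.3° → (6.9853, 3.3502, 212.7000°)
turn_right(150.0°): centre at ρ to the right, rotate −150.0° → (-0.7019, 10.3450, 62.7000°)

(-0.7019, 10.3450, 62.7000°)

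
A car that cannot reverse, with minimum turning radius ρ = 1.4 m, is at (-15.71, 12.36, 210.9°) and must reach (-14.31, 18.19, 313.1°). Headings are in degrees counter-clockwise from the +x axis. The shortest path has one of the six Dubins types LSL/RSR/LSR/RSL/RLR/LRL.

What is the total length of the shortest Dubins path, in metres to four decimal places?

10.1316 m

Let ψ = atan2(Δy, Δx) = atan2(5.83, 1.40) = 76.4968° be the start→goal bearing.
Normalize: d = |goal − start| / ρ = 5.995740/1.4 = 4.282672, α = (θ_start − ψ) mod 360° = 134.4032° = 2.345778 rad, β = (θ_goal − ψ) mod 360° = 236.6032° = 4.129504 rad.
Common terms: sin α = 0.714434, cos α = -0.699703, sin β = -0.834878, cos β = -0.550435, cos(α−β) = -0.211325, d² = 18.341276. Work in radians in the unit-radius frame; every candidate has L = ρ·(t + p + q).
LSL: p² = 2 + d² − 2cos(α−β) + 2d(sin α − sin β) = 34.034316; p = √p² = 5.833894; φ = atan2(cos β − cos α, d + sin α − sin β) = 0.025589 rad; t = (φ − α) mod 2π = 3.962997 rad, q = (β − φ) mod 2π = 4.103915 rad → L = 1.4·(3.962997 + 5.833894 + 4.103915) = 1.4·13.900806 = 19.461128 m
RSR: p² = 2 + d² − 2cos(α−β) + 2d(sin β − sin α) = 7.493534; p = √p² = 2.737432; φ = atan2(cos α − cos β, d − sin α + sin β) = -0.054556 rad; t = (α − φ) mod 2π = 2.400333 rad, q = (φ − β) mod 2π = 2.099125 rad → L = 1.4·(2.400333 + 2.737432 + 2.099125) = 1.4·7.236891 = 10.131647 m
LSR: p² = d² − 2 + 2cos(α−β) + 2d(sin α + sin β) = 14.886979; p = √p² = 3.858365; φ = atan2(−cos α − cos β, d + sin α + sin β) − atan2(−2, p) = 0.770004 rad; t = (φ − α) mod 2π = 4.707411 rad, q = (φ − β) mod 2π = 2.923685 rad → L = 1.4·(4.707411 + 3.858365 + 2.923685) = 1.4·11.489461 = 16.085245 m
RSL: p² = d² − 2 + 2cos(α−β) − 2d(sin α + sin β) = 16.950273; p = √p² = 4.117071; φ = atan2(cos α + cos β, d − sin α − sin β) − atan2(2, p) = -0.728850 rad; t = (α − φ) mod 2π = 3.074628 rad, q = (β − φ) mod 2π = 4.858354 rad → L = 1.4·(3.074628 + 4.117071 + 4.858354) = 1.4·12.050053 = 16.870074 m
RLR: c = (6 − d² + 2cos(α−β) + 2d(sin α − sin β))/8 = 0.063308; p = 2π − arccos c = 4.775740 rad; φ = atan2(cos α − cos β, d − sin α + sin β) = -0.054556 rad; t = (α − φ + p/2) mod 2π = 4.788203 rad, q = (α − β − t + p) mod 2π = 4.486995 rad → L = 1.4·(4.788203 + 4.775740 + 4.486995) = 1.4·14.050938 = 19.671313 m
LRL: c = (6 − d² + 2cos(α−β) − 2d(sin α − sin β))/8 = -3.254290, |c| > 1 → infeasible
Shortest: RSR with L = 10.131647 m ≈ 10.1316 m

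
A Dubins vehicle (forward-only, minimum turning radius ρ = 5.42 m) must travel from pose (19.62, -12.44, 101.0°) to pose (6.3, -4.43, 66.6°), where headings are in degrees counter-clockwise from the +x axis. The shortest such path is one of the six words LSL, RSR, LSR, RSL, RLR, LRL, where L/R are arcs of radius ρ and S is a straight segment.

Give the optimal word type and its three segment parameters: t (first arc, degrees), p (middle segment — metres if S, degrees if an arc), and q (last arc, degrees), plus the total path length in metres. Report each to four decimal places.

Let ψ = atan2(Δy, Δx) = atan2(8.01, -13.32) = 148.9793° be the start→goal bearing.
Normalize: d = |goal − start| / ρ = 15.542924/5.42 = 2.867698, α = (θ_start − ψ) mod 360° = 312.0207° = 5.445788 rad, β = (θ_goal − ψ) mod 360° = 277.6207° = 4.845394 rad.
Common terms: sin α = -0.742904, cos α = 0.669398, sin β = -0.991168, cos β = 0.132614, cos(α−β) = 0.825113, d² = 8.223693. Work in radians in the unit-radius frame; every candidate has L = ρ·(t + p + q).
LSL: p² = 2 + d² − 2cos(α−β) + 2d(sin α − sin β) = 9.997360; p = √p² = 3.161860; φ = atan2(cos β − cos α, d + sin α − sin β) = -0.170595 rad; t = (φ − α) mod 2π = 0.666803 rad, q = (β − φ) mod 2π = 5.015989 rad → L = 5.42·(0.666803 + 3.161860 + 5.015989) = 5.42·8.844652 = 47.938015 m
RSR: p² = 2 + d² − 2cos(α−β) + 2d(sin β − sin α) = 7.149572; p = √p² = 2.673868; φ = atan2(cos α − cos β, d − sin α + sin β) = 0.202126 rad; t = (α − φ) mod 2π = 5.243662 rad, q = (φ − β) mod 2π = 1.639916 rad → L = 5.42·(5.243662 + 2.673868 + 1.639916) = 5.42·9.557447 = 51.801363 m
LSR: p² = d² − 2 + 2cos(α−β) + 2d(sin α + sin β) = -2.071667 < 0 → infeasible
RSL: p² = d² − 2 + 2cos(α−β) − 2d(sin α + sin β) = 17.819507; p = √p² = 4.221316; φ = atan2(cos α + cos β, d − sin α − sin β) − atan2(2, p) = -0.269907 rad; t = (α − φ) mod 2π = 5.715695 rad, q = (β − φ) mod 2π = 5.115301 rad → L = 5.42·(5.715695 + 4.221316 + 5.115301) = 5.42·15.052312 = 81.583531 m
RLR: c = (6 − d² + 2cos(α−β) + 2d(sin α − sin β))/8 = 0.106303; p = 2π − arccos c = 4.818894 rad; φ = atan2(cos α − cos β, d − sin α + sin β) = 0.202126 rad; t = (α − φ + p/2) mod 2π = 1.369924 rad, q = (α − β − t + p) mod 2π = 4.049363 rad → L = 5.42·(1.369924 + 4.818894 + 4.049363) = 5.42·10.238181 = 55.490939 m
LRL: c = (6 − d² + 2cos(α−β) − 2d(sin α − sin β))/8 = -0.249670; p = 2π − arccos c = 4.460050 rad; φ = atan2(cos β − cos α, d + sin α − sin β) = -0.170595 rad; t = (φ − α + p/2) mod 2π = 2.896827 rad, q = (β − α − t + p) mod 2π = 0.962829 rad → L = 5.42·(2.896827 + 4.460050 + 0.962829) = 5.42·8.319706 = 45.092805 m
Shortest: LRL with L = 45.092805 m ≈ 45.0928 m
Convert LRL to answer units (arcs ×180/π): t = 2.896827·180/π = 165.9760°, p = 4.460050·180/π = 255.5420°, q = 0.962829·180/π = 55.1660°, L = 45.0928 m.

LRL: t = 165.9760°, p = 255.5420°, q = 55.1660°, L = 45.0928 m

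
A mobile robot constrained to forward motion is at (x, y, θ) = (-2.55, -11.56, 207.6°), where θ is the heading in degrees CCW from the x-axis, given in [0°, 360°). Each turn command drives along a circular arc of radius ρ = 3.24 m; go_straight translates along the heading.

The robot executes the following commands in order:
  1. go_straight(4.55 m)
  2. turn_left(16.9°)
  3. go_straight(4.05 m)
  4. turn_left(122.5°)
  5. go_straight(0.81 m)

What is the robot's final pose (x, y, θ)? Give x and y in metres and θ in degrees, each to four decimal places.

(-7.9094, -22.7171, 347.0000°)

set_pose: (x, y, θ) = (-2.5500, -11.5600, 207.6000°), ρ = 3.24
go_straight(4.55): x += 4.55·cos θ, y += 4.55·sin θ → (-6.5822, -13.6680, 207.6000°)
turn_left(16.9°): centre at ρ to the left, rotate +16.9° → (-7.3521, -14.2284, 224.5000°)
go_straight(4.05): x += 4.05·cos θ, y += 4.05·sin θ → (-10.2408, -17.0670, 224.5000°)
turn_left(122.5°): centre at ρ to the left, rotate +122.5° → (-8.6987, -22.5349, 347.0000°)
go_straight(0.81): x += 0.81·cos θ, y += 0.81·sin θ → (-7.9094, -22.7171, 347.0000°)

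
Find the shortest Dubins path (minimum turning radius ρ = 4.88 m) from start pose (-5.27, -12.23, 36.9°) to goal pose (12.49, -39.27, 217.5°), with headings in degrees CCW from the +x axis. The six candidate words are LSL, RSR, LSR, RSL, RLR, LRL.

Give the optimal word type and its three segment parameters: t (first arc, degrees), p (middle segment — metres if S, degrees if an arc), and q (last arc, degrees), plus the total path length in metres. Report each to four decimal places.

Let ψ = atan2(Δy, Δx) = atan2(-27.04, 17.76) = -56.7029° be the start→goal bearing.
Normalize: d = |goal − start| / ρ = 32.350876/4.88 = 6.629278, α = (θ_start − ψ) mod 360° = 93.6029° = 1.633679 rad, β = (θ_goal − ψ) mod 360° = 274.2029° = 4.785743 rad.
Common terms: sin α = 0.998024, cos α = -0.062841, sin β = -0.997311, cos β = 0.073289, cos(α−β) = -0.999945, d² = 43.947326. Work in radians in the unit-radius frame; every candidate has L = ρ·(t + p + q).
LSL: p² = 2 + d² − 2cos(α−β) + 2d(sin α − sin β) = 74.402468; p = √p² = 8.625687; φ = atan2(cos β − cos α, d + sin α − sin β) = 0.015783 rad; t = (φ − α) mod 2π = 4.665289 rad, q = (β − φ) mod 2π = 4.769961 rad → L = 4.88·(4.665289 + 8.625687 + 4.769961) = 4.88·18.060936 = 88.137370 m
RSR: p² = 2 + d² − 2cos(α−β) + 2d(sin β − sin α) = 21.491965; p = √p² = 4.635943; φ = atan2(cos α − cos β, d − sin α + sin β) = -0.029368 rad; t = (α − φ) mod 2π = 1.663047 rad, q = (φ − β) mod 2π = 1.468074 rad → L = 4.88·(1.663047 + 4.635943 + 1.468074) = 4.88·7.767063 = 37.903269 m
LSR: p² = d² − 2 + 2cos(α−β) + 2d(sin α + sin β) = 39.956886; p = √p² = 6.321146; φ = atan2(−cos α − cos β, d + sin α + sin β) − atan2(−2, p) = 0.304857 rad; t = (φ − α) mod 2π = 4.954363 rad, q = (φ − β) mod 2π = 1.802298 rad → L = 4.88·(4.954363 + 6.321146 + 1.802298) = 4.88·13.077807 = 63.819701 m
RSL: p² = d² − 2 + 2cos(α−β) − 2d(sin α + sin β) = 39.937985; p = √p² = 6.319651; φ = atan2(cos α + cos β, d − sin α − sin β) − atan2(2, p) = -0.304924 rad; t = (α − φ) mod 2π = 1.938603 rad, q = (β − φ) mod 2π = 5.090668 rad → L = 4.88·(1.938603 + 6.319651 + 5.090668) = 4.88·13.348922 = 65.142737 m
RLR: c = (6 − d² + 2cos(α−β) + 2d(sin α − sin β))/8 = -1.686496, |c| > 1 → infeasible
LRL: c = (6 − d² + 2cos(α−β) − 2d(sin α − sin β))/8 = -8.300308, |c| > 1 → infeasible
Shortest: RSR with L = 37.903269 m ≈ 37.9033 m
Convert RSR to answer units (arcs ×180/π): t = 1.663047·180/π = 95.2856°, p = ρ·p = 4.88·4.635943 = 22.6234 m, q = 1.468074·180/π = 84.1144°, L = 37.9033 m.

RSR: t = 95.2856°, p = 22.6234 m, q = 84.1144°, L = 37.9033 m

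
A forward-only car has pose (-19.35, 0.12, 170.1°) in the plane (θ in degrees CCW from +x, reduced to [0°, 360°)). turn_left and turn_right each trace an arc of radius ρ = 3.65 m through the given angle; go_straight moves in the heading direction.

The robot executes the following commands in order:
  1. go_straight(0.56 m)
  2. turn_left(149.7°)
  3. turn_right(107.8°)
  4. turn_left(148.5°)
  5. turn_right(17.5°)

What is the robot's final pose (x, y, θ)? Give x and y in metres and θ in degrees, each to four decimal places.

set_pose: (x, y, θ) = (-19.3500, 0.1200, 170.1000°), ρ = 3.65
go_straight(0.56): x += 0.56·cos θ, y += 0.56·sin θ → (-19.9017, 0.2163, 170.1000°)
turn_left(149.7°): centre at ρ to the left, rotate +149.7° → (-22.8851, -6.1672, 319.8000°)
turn_right(107.8°): centre at ρ to the right, rotate −107.8° → (-23.3068, -12.0505, 212.0000°)
turn_left(148.5°): centre at ρ to the left, rotate +148.5° → (-21.3408, -18.7957, 360.5000° ≡ 0.5000°)
turn_right(17.5°): centre at ρ to the right, rotate −17.5° → (-20.2418, -18.9550, -17.0000° ≡ 343.0000°)

(-20.2418, -18.9550, 343.0000°)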